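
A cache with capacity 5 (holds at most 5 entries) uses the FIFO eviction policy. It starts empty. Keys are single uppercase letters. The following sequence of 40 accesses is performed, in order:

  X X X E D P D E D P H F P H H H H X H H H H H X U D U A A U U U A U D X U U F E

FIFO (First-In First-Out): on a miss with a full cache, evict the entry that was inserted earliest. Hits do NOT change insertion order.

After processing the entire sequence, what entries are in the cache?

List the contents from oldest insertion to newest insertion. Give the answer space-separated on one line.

FIFO simulation (capacity=5):
  1. access X: MISS. Cache (old->new): [X]
  2. access X: HIT. Cache (old->new): [X]
  3. access X: HIT. Cache (old->new): [X]
  4. access E: MISS. Cache (old->new): [X E]
  5. access D: MISS. Cache (old->new): [X E D]
  6. access P: MISS. Cache (old->new): [X E D P]
  7. access D: HIT. Cache (old->new): [X E D P]
  8. access E: HIT. Cache (old->new): [X E D P]
  9. access D: HIT. Cache (old->new): [X E D P]
  10. access P: HIT. Cache (old->new): [X E D P]
  11. access H: MISS. Cache (old->new): [X E D P H]
  12. access F: MISS, evict X. Cache (old->new): [E D P H F]
  13. access P: HIT. Cache (old->new): [E D P H F]
  14. access H: HIT. Cache (old->new): [E D P H F]
  15. access H: HIT. Cache (old->new): [E D P H F]
  16. access H: HIT. Cache (old->new): [E D P H F]
  17. access H: HIT. Cache (old->new): [E D P H F]
  18. access X: MISS, evict E. Cache (old->new): [D P H F X]
  19. access H: HIT. Cache (old->new): [D P H F X]
  20. access H: HIT. Cache (old->new): [D P H F X]
  21. access H: HIT. Cache (old->new): [D P H F X]
  22. access H: HIT. Cache (old->new): [D P H F X]
  23. access H: HIT. Cache (old->new): [D P H F X]
  24. access X: HIT. Cache (old->new): [D P H F X]
  25. access U: MISS, evict D. Cache (old->new): [P H F X U]
  26. access D: MISS, evict P. Cache (old->new): [H F X U D]
  27. access U: HIT. Cache (old->new): [H F X U D]
  28. access A: MISS, evict H. Cache (old->new): [F X U D A]
  29. access A: HIT. Cache (old->new): [F X U D A]
  30. access U: HIT. Cache (old->new): [F X U D A]
  31. access U: HIT. Cache (old->new): [F X U D A]
  32. access U: HIT. Cache (old->new): [F X U D A]
  33. access A: HIT. Cache (old->new): [F X U D A]
  34. access U: HIT. Cache (old->new): [F X U D A]
  35. access D: HIT. Cache (old->new): [F X U D A]
  36. access X: HIT. Cache (old->new): [F X U D A]
  37. access U: HIT. Cache (old->new): [F X U D A]
  38. access U: HIT. Cache (old->new): [F X U D A]
  39. access F: HIT. Cache (old->new): [F X U D A]
  40. access E: MISS, evict F. Cache (old->new): [X U D A E]
Total: 29 hits, 11 misses, 6 evictions

Answer: X U D A E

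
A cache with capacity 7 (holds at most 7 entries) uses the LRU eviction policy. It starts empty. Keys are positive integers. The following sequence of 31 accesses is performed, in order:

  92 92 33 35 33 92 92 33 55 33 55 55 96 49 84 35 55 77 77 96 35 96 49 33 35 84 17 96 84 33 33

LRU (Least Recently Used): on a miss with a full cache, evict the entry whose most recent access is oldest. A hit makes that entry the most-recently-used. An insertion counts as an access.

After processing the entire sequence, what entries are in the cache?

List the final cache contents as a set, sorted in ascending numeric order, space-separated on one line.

Answer: 17 33 35 49 77 84 96

Derivation:
LRU simulation (capacity=7):
  1. access 92: MISS. Cache (LRU->MRU): [92]
  2. access 92: HIT. Cache (LRU->MRU): [92]
  3. access 33: MISS. Cache (LRU->MRU): [92 33]
  4. access 35: MISS. Cache (LRU->MRU): [92 33 35]
  5. access 33: HIT. Cache (LRU->MRU): [92 35 33]
  6. access 92: HIT. Cache (LRU->MRU): [35 33 92]
  7. access 92: HIT. Cache (LRU->MRU): [35 33 92]
  8. access 33: HIT. Cache (LRU->MRU): [35 92 33]
  9. access 55: MISS. Cache (LRU->MRU): [35 92 33 55]
  10. access 33: HIT. Cache (LRU->MRU): [35 92 55 33]
  11. access 55: HIT. Cache (LRU->MRU): [35 92 33 55]
  12. access 55: HIT. Cache (LRU->MRU): [35 92 33 55]
  13. access 96: MISS. Cache (LRU->MRU): [35 92 33 55 96]
  14. access 49: MISS. Cache (LRU->MRU): [35 92 33 55 96 49]
  15. access 84: MISS. Cache (LRU->MRU): [35 92 33 55 96 49 84]
  16. access 35: HIT. Cache (LRU->MRU): [92 33 55 96 49 84 35]
  17. access 55: HIT. Cache (LRU->MRU): [92 33 96 49 84 35 55]
  18. access 77: MISS, evict 92. Cache (LRU->MRU): [33 96 49 84 35 55 77]
  19. access 77: HIT. Cache (LRU->MRU): [33 96 49 84 35 55 77]
  20. access 96: HIT. Cache (LRU->MRU): [33 49 84 35 55 77 96]
  21. access 35: HIT. Cache (LRU->MRU): [33 49 84 55 77 96 35]
  22. access 96: HIT. Cache (LRU->MRU): [33 49 84 55 77 35 96]
  23. access 49: HIT. Cache (LRU->MRU): [33 84 55 77 35 96 49]
  24. access 33: HIT. Cache (LRU->MRU): [84 55 77 35 96 49 33]
  25. access 35: HIT. Cache (LRU->MRU): [84 55 77 96 49 33 35]
  26. access 84: HIT. Cache (LRU->MRU): [55 77 96 49 33 35 84]
  27. access 17: MISS, evict 55. Cache (LRU->MRU): [77 96 49 33 35 84 17]
  28. access 96: HIT. Cache (LRU->MRU): [77 49 33 35 84 17 96]
  29. access 84: HIT. Cache (LRU->MRU): [77 49 33 35 17 96 84]
  30. access 33: HIT. Cache (LRU->MRU): [77 49 35 17 96 84 33]
  31. access 33: HIT. Cache (LRU->MRU): [77 49 35 17 96 84 33]
Total: 22 hits, 9 misses, 2 evictions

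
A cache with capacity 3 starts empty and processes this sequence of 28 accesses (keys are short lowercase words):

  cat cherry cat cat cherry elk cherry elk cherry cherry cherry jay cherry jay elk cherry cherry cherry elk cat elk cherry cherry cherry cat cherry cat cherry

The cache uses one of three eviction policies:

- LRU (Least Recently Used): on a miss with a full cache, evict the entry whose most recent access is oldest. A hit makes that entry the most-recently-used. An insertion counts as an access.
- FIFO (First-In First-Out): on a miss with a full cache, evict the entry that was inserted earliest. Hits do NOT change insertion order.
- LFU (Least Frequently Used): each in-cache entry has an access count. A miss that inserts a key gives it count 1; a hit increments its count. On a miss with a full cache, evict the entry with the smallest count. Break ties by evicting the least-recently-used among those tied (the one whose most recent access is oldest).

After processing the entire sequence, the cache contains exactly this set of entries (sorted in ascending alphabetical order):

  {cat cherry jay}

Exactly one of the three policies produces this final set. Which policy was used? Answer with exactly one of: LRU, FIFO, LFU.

Simulating under each policy and comparing final sets:
  LRU: final set = {cat cherry elk} -> differs
  FIFO: final set = {cat cherry jay} -> MATCHES target
  LFU: final set = {cat cherry elk} -> differs
Only FIFO produces the target set.

Answer: FIFO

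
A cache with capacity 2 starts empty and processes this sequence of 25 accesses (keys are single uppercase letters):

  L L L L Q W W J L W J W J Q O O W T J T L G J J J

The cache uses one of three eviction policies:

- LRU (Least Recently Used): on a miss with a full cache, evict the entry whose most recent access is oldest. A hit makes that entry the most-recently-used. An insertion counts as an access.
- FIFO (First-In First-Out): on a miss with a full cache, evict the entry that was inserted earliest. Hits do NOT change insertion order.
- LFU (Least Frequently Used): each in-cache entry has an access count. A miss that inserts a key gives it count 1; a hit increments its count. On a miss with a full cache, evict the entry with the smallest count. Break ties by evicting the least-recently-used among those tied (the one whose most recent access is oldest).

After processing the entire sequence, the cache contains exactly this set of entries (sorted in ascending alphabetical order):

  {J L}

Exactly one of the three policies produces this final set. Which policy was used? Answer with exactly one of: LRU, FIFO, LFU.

Answer: LFU

Derivation:
Simulating under each policy and comparing final sets:
  LRU: final set = {G J} -> differs
  FIFO: final set = {G J} -> differs
  LFU: final set = {J L} -> MATCHES target
Only LFU produces the target set.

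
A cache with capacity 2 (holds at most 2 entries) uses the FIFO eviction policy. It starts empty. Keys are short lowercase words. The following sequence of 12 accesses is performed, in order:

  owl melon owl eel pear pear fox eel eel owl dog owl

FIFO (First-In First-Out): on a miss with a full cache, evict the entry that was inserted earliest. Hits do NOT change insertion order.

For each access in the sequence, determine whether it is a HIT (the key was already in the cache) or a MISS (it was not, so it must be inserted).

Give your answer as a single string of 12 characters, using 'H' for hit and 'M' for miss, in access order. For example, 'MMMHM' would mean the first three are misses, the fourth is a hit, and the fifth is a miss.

Answer: MMHMMHMMHMMH

Derivation:
FIFO simulation (capacity=2):
  1. access owl: MISS. Cache (old->new): [owl]
  2. access melon: MISS. Cache (old->new): [owl melon]
  3. access owl: HIT. Cache (old->new): [owl melon]
  4. access eel: MISS, evict owl. Cache (old->new): [melon eel]
  5. access pear: MISS, evict melon. Cache (old->new): [eel pear]
  6. access pear: HIT. Cache (old->new): [eel pear]
  7. access fox: MISS, evict eel. Cache (old->new): [pear fox]
  8. access eel: MISS, evict pear. Cache (old->new): [fox eel]
  9. access eel: HIT. Cache (old->new): [fox eel]
  10. access owl: MISS, evict fox. Cache (old->new): [eel owl]
  11. access dog: MISS, evict eel. Cache (old->new): [owl dog]
  12. access owl: HIT. Cache (old->new): [owl dog]
Total: 4 hits, 8 misses, 6 evictions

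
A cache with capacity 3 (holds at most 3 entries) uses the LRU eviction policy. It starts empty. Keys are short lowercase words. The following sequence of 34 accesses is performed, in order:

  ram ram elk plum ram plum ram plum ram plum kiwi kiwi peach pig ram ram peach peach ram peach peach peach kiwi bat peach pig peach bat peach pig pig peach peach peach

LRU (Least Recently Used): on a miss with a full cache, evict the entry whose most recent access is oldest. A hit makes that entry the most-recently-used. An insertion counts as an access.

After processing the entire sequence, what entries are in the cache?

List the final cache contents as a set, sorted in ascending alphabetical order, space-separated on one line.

Answer: bat peach pig

Derivation:
LRU simulation (capacity=3):
  1. access ram: MISS. Cache (LRU->MRU): [ram]
  2. access ram: HIT. Cache (LRU->MRU): [ram]
  3. access elk: MISS. Cache (LRU->MRU): [ram elk]
  4. access plum: MISS. Cache (LRU->MRU): [ram elk plum]
  5. access ram: HIT. Cache (LRU->MRU): [elk plum ram]
  6. access plum: HIT. Cache (LRU->MRU): [elk ram plum]
  7. access ram: HIT. Cache (LRU->MRU): [elk plum ram]
  8. access plum: HIT. Cache (LRU->MRU): [elk ram plum]
  9. access ram: HIT. Cache (LRU->MRU): [elk plum ram]
  10. access plum: HIT. Cache (LRU->MRU): [elk ram plum]
  11. access kiwi: MISS, evict elk. Cache (LRU->MRU): [ram plum kiwi]
  12. access kiwi: HIT. Cache (LRU->MRU): [ram plum kiwi]
  13. access peach: MISS, evict ram. Cache (LRU->MRU): [plum kiwi peach]
  14. access pig: MISS, evict plum. Cache (LRU->MRU): [kiwi peach pig]
  15. access ram: MISS, evict kiwi. Cache (LRU->MRU): [peach pig ram]
  16. access ram: HIT. Cache (LRU->MRU): [peach pig ram]
  17. access peach: HIT. Cache (LRU->MRU): [pig ram peach]
  18. access peach: HIT. Cache (LRU->MRU): [pig ram peach]
  19. access ram: HIT. Cache (LRU->MRU): [pig peach ram]
  20. access peach: HIT. Cache (LRU->MRU): [pig ram peach]
  21. access peach: HIT. Cache (LRU->MRU): [pig ram peach]
  22. access peach: HIT. Cache (LRU->MRU): [pig ram peach]
  23. access kiwi: MISS, evict pig. Cache (LRU->MRU): [ram peach kiwi]
  24. access bat: MISS, evict ram. Cache (LRU->MRU): [peach kiwi bat]
  25. access peach: HIT. Cache (LRU->MRU): [kiwi bat peach]
  26. access pig: MISS, evict kiwi. Cache (LRU->MRU): [bat peach pig]
  27. access peach: HIT. Cache (LRU->MRU): [bat pig peach]
  28. access bat: HIT. Cache (LRU->MRU): [pig peach bat]
  29. access peach: HIT. Cache (LRU->MRU): [pig bat peach]
  30. access pig: HIT. Cache (LRU->MRU): [bat peach pig]
  31. access pig: HIT. Cache (LRU->MRU): [bat peach pig]
  32. access peach: HIT. Cache (LRU->MRU): [bat pig peach]
  33. access peach: HIT. Cache (LRU->MRU): [bat pig peach]
  34. access peach: HIT. Cache (LRU->MRU): [bat pig peach]
Total: 24 hits, 10 misses, 7 evictions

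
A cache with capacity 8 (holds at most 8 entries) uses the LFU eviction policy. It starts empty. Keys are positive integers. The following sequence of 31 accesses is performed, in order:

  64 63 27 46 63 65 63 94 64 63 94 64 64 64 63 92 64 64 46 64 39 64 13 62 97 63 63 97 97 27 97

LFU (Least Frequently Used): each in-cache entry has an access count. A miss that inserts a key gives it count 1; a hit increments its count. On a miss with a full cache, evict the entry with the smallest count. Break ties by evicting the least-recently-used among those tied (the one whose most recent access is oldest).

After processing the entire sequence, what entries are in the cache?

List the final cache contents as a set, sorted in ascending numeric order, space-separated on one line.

LFU simulation (capacity=8):
  1. access 64: MISS. Cache: [64(c=1)]
  2. access 63: MISS. Cache: [64(c=1) 63(c=1)]
  3. access 27: MISS. Cache: [64(c=1) 63(c=1) 27(c=1)]
  4. access 46: MISS. Cache: [64(c=1) 63(c=1) 27(c=1) 46(c=1)]
  5. access 63: HIT, count now 2. Cache: [64(c=1) 27(c=1) 46(c=1) 63(c=2)]
  6. access 65: MISS. Cache: [64(c=1) 27(c=1) 46(c=1) 65(c=1) 63(c=2)]
  7. access 63: HIT, count now 3. Cache: [64(c=1) 27(c=1) 46(c=1) 65(c=1) 63(c=3)]
  8. access 94: MISS. Cache: [64(c=1) 27(c=1) 46(c=1) 65(c=1) 94(c=1) 63(c=3)]
  9. access 64: HIT, count now 2. Cache: [27(c=1) 46(c=1) 65(c=1) 94(c=1) 64(c=2) 63(c=3)]
  10. access 63: HIT, count now 4. Cache: [27(c=1) 46(c=1) 65(c=1) 94(c=1) 64(c=2) 63(c=4)]
  11. access 94: HIT, count now 2. Cache: [27(c=1) 46(c=1) 65(c=1) 64(c=2) 94(c=2) 63(c=4)]
  12. access 64: HIT, count now 3. Cache: [27(c=1) 46(c=1) 65(c=1) 94(c=2) 64(c=3) 63(c=4)]
  13. access 64: HIT, count now 4. Cache: [27(c=1) 46(c=1) 65(c=1) 94(c=2) 63(c=4) 64(c=4)]
  14. access 64: HIT, count now 5. Cache: [27(c=1) 46(c=1) 65(c=1) 94(c=2) 63(c=4) 64(c=5)]
  15. access 63: HIT, count now 5. Cache: [27(c=1) 46(c=1) 65(c=1) 94(c=2) 64(c=5) 63(c=5)]
  16. access 92: MISS. Cache: [27(c=1) 46(c=1) 65(c=1) 92(c=1) 94(c=2) 64(c=5) 63(c=5)]
  17. access 64: HIT, count now 6. Cache: [27(c=1) 46(c=1) 65(c=1) 92(c=1) 94(c=2) 63(c=5) 64(c=6)]
  18. access 64: HIT, count now 7. Cache: [27(c=1) 46(c=1) 65(c=1) 92(c=1) 94(c=2) 63(c=5) 64(c=7)]
  19. access 46: HIT, count now 2. Cache: [27(c=1) 65(c=1) 92(c=1) 94(c=2) 46(c=2) 63(c=5) 64(c=7)]
  20. access 64: HIT, count now 8. Cache: [27(c=1) 65(c=1) 92(c=1) 94(c=2) 46(c=2) 63(c=5) 64(c=8)]
  21. access 39: MISS. Cache: [27(c=1) 65(c=1) 92(c=1) 39(c=1) 94(c=2) 46(c=2) 63(c=5) 64(c=8)]
  22. access 64: HIT, count now 9. Cache: [27(c=1) 65(c=1) 92(c=1) 39(c=1) 94(c=2) 46(c=2) 63(c=5) 64(c=9)]
  23. access 13: MISS, evict 27(c=1). Cache: [65(c=1) 92(c=1) 39(c=1) 13(c=1) 94(c=2) 46(c=2) 63(c=5) 64(c=9)]
  24. access 62: MISS, evict 65(c=1). Cache: [92(c=1) 39(c=1) 13(c=1) 62(c=1) 94(c=2) 46(c=2) 63(c=5) 64(c=9)]
  25. access 97: MISS, evict 92(c=1). Cache: [39(c=1) 13(c=1) 62(c=1) 97(c=1) 94(c=2) 46(c=2) 63(c=5) 64(c=9)]
  26. access 63: HIT, count now 6. Cache: [39(c=1) 13(c=1) 62(c=1) 97(c=1) 94(c=2) 46(c=2) 63(c=6) 64(c=9)]
  27. access 63: HIT, count now 7. Cache: [39(c=1) 13(c=1) 62(c=1) 97(c=1) 94(c=2) 46(c=2) 63(c=7) 64(c=9)]
  28. access 97: HIT, count now 2. Cache: [39(c=1) 13(c=1) 62(c=1) 94(c=2) 46(c=2) 97(c=2) 63(c=7) 64(c=9)]
  29. access 97: HIT, count now 3. Cache: [39(c=1) 13(c=1) 62(c=1) 94(c=2) 46(c=2) 97(c=3) 63(c=7) 64(c=9)]
  30. access 27: MISS, evict 39(c=1). Cache: [13(c=1) 62(c=1) 27(c=1) 94(c=2) 46(c=2) 97(c=3) 63(c=7) 64(c=9)]
  31. access 97: HIT, count now 4. Cache: [13(c=1) 62(c=1) 27(c=1) 94(c=2) 46(c=2) 97(c=4) 63(c=7) 64(c=9)]
Total: 19 hits, 12 misses, 4 evictions

Answer: 13 27 46 62 63 64 94 97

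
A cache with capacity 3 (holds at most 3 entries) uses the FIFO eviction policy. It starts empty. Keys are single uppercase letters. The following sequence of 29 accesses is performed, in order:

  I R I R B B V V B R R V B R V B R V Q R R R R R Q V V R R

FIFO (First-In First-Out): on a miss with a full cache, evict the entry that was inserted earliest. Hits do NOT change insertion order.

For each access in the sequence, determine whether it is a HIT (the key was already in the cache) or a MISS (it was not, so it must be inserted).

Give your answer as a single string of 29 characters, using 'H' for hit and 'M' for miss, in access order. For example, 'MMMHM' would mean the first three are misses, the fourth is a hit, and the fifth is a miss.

Answer: MMHHMHMHHHHHHHHHHHMMHHHHHHHHH

Derivation:
FIFO simulation (capacity=3):
  1. access I: MISS. Cache (old->new): [I]
  2. access R: MISS. Cache (old->new): [I R]
  3. access I: HIT. Cache (old->new): [I R]
  4. access R: HIT. Cache (old->new): [I R]
  5. access B: MISS. Cache (old->new): [I R B]
  6. access B: HIT. Cache (old->new): [I R B]
  7. access V: MISS, evict I. Cache (old->new): [R B V]
  8. access V: HIT. Cache (old->new): [R B V]
  9. access B: HIT. Cache (old->new): [R B V]
  10. access R: HIT. Cache (old->new): [R B V]
  11. access R: HIT. Cache (old->new): [R B V]
  12. access V: HIT. Cache (old->new): [R B V]
  13. access B: HIT. Cache (old->new): [R B V]
  14. access R: HIT. Cache (old->new): [R B V]
  15. access V: HIT. Cache (old->new): [R B V]
  16. access B: HIT. Cache (old->new): [R B V]
  17. access R: HIT. Cache (old->new): [R B V]
  18. access V: HIT. Cache (old->new): [R B V]
  19. access Q: MISS, evict R. Cache (old->new): [B V Q]
  20. access R: MISS, evict B. Cache (old->new): [V Q R]
  21. access R: HIT. Cache (old->new): [V Q R]
  22. access R: HIT. Cache (old->new): [V Q R]
  23. access R: HIT. Cache (old->new): [V Q R]
  24. access R: HIT. Cache (old->new): [V Q R]
  25. access Q: HIT. Cache (old->new): [V Q R]
  26. access V: HIT. Cache (old->new): [V Q R]
  27. access V: HIT. Cache (old->new): [V Q R]
  28. access R: HIT. Cache (old->new): [V Q R]
  29. access R: HIT. Cache (old->new): [V Q R]
Total: 23 hits, 6 misses, 3 evictions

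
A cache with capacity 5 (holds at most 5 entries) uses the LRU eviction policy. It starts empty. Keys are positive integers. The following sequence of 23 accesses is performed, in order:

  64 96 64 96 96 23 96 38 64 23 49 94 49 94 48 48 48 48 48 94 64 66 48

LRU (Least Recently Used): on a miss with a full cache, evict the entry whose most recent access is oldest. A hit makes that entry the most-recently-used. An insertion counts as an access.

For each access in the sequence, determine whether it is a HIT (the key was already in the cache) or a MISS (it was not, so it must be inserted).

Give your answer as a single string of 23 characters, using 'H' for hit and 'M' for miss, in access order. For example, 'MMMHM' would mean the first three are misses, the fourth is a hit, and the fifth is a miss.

LRU simulation (capacity=5):
  1. access 64: MISS. Cache (LRU->MRU): [64]
  2. access 96: MISS. Cache (LRU->MRU): [64 96]
  3. access 64: HIT. Cache (LRU->MRU): [96 64]
  4. access 96: HIT. Cache (LRU->MRU): [64 96]
  5. access 96: HIT. Cache (LRU->MRU): [64 96]
  6. access 23: MISS. Cache (LRU->MRU): [64 96 23]
  7. access 96: HIT. Cache (LRU->MRU): [64 23 96]
  8. access 38: MISS. Cache (LRU->MRU): [64 23 96 38]
  9. access 64: HIT. Cache (LRU->MRU): [23 96 38 64]
  10. access 23: HIT. Cache (LRU->MRU): [96 38 64 23]
  11. access 49: MISS. Cache (LRU->MRU): [96 38 64 23 49]
  12. access 94: MISS, evict 96. Cache (LRU->MRU): [38 64 23 49 94]
  13. access 49: HIT. Cache (LRU->MRU): [38 64 23 94 49]
  14. access 94: HIT. Cache (LRU->MRU): [38 64 23 49 94]
  15. access 48: MISS, evict 38. Cache (LRU->MRU): [64 23 49 94 48]
  16. access 48: HIT. Cache (LRU->MRU): [64 23 49 94 48]
  17. access 48: HIT. Cache (LRU->MRU): [64 23 49 94 48]
  18. access 48: HIT. Cache (LRU->MRU): [64 23 49 94 48]
  19. access 48: HIT. Cache (LRU->MRU): [64 23 49 94 48]
  20. access 94: HIT. Cache (LRU->MRU): [64 23 49 48 94]
  21. access 64: HIT. Cache (LRU->MRU): [23 49 48 94 64]
  22. access 66: MISS, evict 23. Cache (LRU->MRU): [49 48 94 64 66]
  23. access 48: HIT. Cache (LRU->MRU): [49 94 64 66 48]
Total: 15 hits, 8 misses, 3 evictions

Answer: MMHHHMHMHHMMHHMHHHHHHMH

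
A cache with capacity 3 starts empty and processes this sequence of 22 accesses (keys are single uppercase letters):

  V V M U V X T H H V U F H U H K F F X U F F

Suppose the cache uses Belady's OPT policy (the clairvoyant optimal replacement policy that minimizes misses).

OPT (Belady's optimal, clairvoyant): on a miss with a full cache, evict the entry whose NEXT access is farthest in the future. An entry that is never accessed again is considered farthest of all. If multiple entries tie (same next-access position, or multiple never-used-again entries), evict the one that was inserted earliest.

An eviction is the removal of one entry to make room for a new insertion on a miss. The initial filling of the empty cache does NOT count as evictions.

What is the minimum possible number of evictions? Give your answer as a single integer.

OPT (Belady) simulation (capacity=3):
  1. access V: MISS. Cache: [V]
  2. access V: HIT. Next use of V: step 5. Cache: [V]
  3. access M: MISS. Cache: [V M]
  4. access U: MISS. Cache: [V M U]
  5. access V: HIT. Next use of V: step 10. Cache: [V M U]
  6. access X: MISS, evict M (next use: never). Cache: [V U X]
  7. access T: MISS, evict X (next use: step 19). Cache: [V U T]
  8. access H: MISS, evict T (next use: never). Cache: [V U H]
  9. access H: HIT. Next use of H: step 13. Cache: [V U H]
  10. access V: HIT. Next use of V: never. Cache: [V U H]
  11. access U: HIT. Next use of U: step 14. Cache: [V U H]
  12. access F: MISS, evict V (next use: never). Cache: [U H F]
  13. access H: HIT. Next use of H: step 15. Cache: [U H F]
  14. access U: HIT. Next use of U: step 20. Cache: [U H F]
  15. access H: HIT. Next use of H: never. Cache: [U H F]
  16. access K: MISS, evict H (next use: never). Cache: [U F K]
  17. access F: HIT. Next use of F: step 18. Cache: [U F K]
  18. access F: HIT. Next use of F: step 21. Cache: [U F K]
  19. access X: MISS, evict K (next use: never). Cache: [U F X]
  20. access U: HIT. Next use of U: never. Cache: [U F X]
  21. access F: HIT. Next use of F: step 22. Cache: [U F X]
  22. access F: HIT. Next use of F: never. Cache: [U F X]
Total: 13 hits, 9 misses, 6 evictions

Answer: 6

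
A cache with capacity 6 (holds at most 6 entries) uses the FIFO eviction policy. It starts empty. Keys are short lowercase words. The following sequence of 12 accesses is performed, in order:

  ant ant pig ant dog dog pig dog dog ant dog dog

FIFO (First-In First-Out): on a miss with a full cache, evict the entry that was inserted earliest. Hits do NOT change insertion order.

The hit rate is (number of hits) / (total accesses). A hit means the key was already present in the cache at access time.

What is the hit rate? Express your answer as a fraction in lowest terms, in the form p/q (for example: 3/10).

Answer: 3/4

Derivation:
FIFO simulation (capacity=6):
  1. access ant: MISS. Cache (old->new): [ant]
  2. access ant: HIT. Cache (old->new): [ant]
  3. access pig: MISS. Cache (old->new): [ant pig]
  4. access ant: HIT. Cache (old->new): [ant pig]
  5. access dog: MISS. Cache (old->new): [ant pig dog]
  6. access dog: HIT. Cache (old->new): [ant pig dog]
  7. access pig: HIT. Cache (old->new): [ant pig dog]
  8. access dog: HIT. Cache (old->new): [ant pig dog]
  9. access dog: HIT. Cache (old->new): [ant pig dog]
  10. access ant: HIT. Cache (old->new): [ant pig dog]
  11. access dog: HIT. Cache (old->new): [ant pig dog]
  12. access dog: HIT. Cache (old->new): [ant pig dog]
Total: 9 hits, 3 misses, 0 evictions

Hit rate = 9/12 = 3/4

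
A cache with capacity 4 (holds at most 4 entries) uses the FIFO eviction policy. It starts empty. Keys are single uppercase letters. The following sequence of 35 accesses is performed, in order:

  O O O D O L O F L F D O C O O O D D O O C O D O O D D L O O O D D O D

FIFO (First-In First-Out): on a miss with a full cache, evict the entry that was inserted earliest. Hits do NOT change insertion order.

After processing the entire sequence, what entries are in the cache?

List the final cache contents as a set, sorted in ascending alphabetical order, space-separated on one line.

Answer: C D L O

Derivation:
FIFO simulation (capacity=4):
  1. access O: MISS. Cache (old->new): [O]
  2. access O: HIT. Cache (old->new): [O]
  3. access O: HIT. Cache (old->new): [O]
  4. access D: MISS. Cache (old->new): [O D]
  5. access O: HIT. Cache (old->new): [O D]
  6. access L: MISS. Cache (old->new): [O D L]
  7. access O: HIT. Cache (old->new): [O D L]
  8. access F: MISS. Cache (old->new): [O D L F]
  9. access L: HIT. Cache (old->new): [O D L F]
  10. access F: HIT. Cache (old->new): [O D L F]
  11. access D: HIT. Cache (old->new): [O D L F]
  12. access O: HIT. Cache (old->new): [O D L F]
  13. access C: MISS, evict O. Cache (old->new): [D L F C]
  14. access O: MISS, evict D. Cache (old->new): [L F C O]
  15. access O: HIT. Cache (old->new): [L F C O]
  16. access O: HIT. Cache (old->new): [L F C O]
  17. access D: MISS, evict L. Cache (old->new): [F C O D]
  18. access D: HIT. Cache (old->new): [F C O D]
  19. access O: HIT. Cache (old->new): [F C O D]
  20. access O: HIT. Cache (old->new): [F C O D]
  21. access C: HIT. Cache (old->new): [F C O D]
  22. access O: HIT. Cache (old->new): [F C O D]
  23. access D: HIT. Cache (old->new): [F C O D]
  24. access O: HIT. Cache (old->new): [F C O D]
  25. access O: HIT. Cache (old->new): [F C O D]
  26. access D: HIT. Cache (old->new): [F C O D]
  27. access D: HIT. Cache (old->new): [F C O D]
  28. access L: MISS, evict F. Cache (old->new): [C O D L]
  29. access O: HIT. Cache (old->new): [C O D L]
  30. access O: HIT. Cache (old->new): [C O D L]
  31. access O: HIT. Cache (old->new): [C O D L]
  32. access D: HIT. Cache (old->new): [C O D L]
  33. access D: HIT. Cache (old->new): [C O D L]
  34. access O: HIT. Cache (old->new): [C O D L]
  35. access D: HIT. Cache (old->new): [C O D L]
Total: 27 hits, 8 misses, 4 evictions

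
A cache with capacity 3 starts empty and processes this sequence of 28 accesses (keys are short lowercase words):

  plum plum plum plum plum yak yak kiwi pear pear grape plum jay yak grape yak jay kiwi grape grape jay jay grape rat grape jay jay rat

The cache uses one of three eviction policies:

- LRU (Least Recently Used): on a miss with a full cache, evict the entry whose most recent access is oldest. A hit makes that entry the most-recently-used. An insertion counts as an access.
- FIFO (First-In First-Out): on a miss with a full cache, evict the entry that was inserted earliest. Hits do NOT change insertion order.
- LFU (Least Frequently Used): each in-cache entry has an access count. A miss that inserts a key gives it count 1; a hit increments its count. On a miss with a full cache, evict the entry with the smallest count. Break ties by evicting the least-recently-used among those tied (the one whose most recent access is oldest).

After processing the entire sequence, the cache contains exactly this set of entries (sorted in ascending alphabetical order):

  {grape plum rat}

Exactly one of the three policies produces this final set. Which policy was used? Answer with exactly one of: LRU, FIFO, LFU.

Answer: LFU

Derivation:
Simulating under each policy and comparing final sets:
  LRU: final set = {grape jay rat} -> differs
  FIFO: final set = {grape jay rat} -> differs
  LFU: final set = {grape plum rat} -> MATCHES target
Only LFU produces the target set.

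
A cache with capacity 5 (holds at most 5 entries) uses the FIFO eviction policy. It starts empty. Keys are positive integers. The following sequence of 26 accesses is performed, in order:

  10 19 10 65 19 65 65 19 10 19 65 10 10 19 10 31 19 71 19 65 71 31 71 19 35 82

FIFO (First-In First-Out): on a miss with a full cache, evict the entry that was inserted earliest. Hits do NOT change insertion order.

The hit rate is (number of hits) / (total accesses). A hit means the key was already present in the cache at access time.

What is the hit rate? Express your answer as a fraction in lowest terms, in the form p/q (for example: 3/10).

Answer: 19/26

Derivation:
FIFO simulation (capacity=5):
  1. access 10: MISS. Cache (old->new): [10]
  2. access 19: MISS. Cache (old->new): [10 19]
  3. access 10: HIT. Cache (old->new): [10 19]
  4. access 65: MISS. Cache (old->new): [10 19 65]
  5. access 19: HIT. Cache (old->new): [10 19 65]
  6. access 65: HIT. Cache (old->new): [10 19 65]
  7. access 65: HIT. Cache (old->new): [10 19 65]
  8. access 19: HIT. Cache (old->new): [10 19 65]
  9. access 10: HIT. Cache (old->new): [10 19 65]
  10. access 19: HIT. Cache (old->new): [10 19 65]
  11. access 65: HIT. Cache (old->new): [10 19 65]
  12. access 10: HIT. Cache (old->new): [10 19 65]
  13. access 10: HIT. Cache (old->new): [10 19 65]
  14. access 19: HIT. Cache (old->new): [10 19 65]
  15. access 10: HIT. Cache (old->new): [10 19 65]
  16. access 31: MISS. Cache (old->new): [10 19 65 31]
  17. access 19: HIT. Cache (old->new): [10 19 65 31]
  18. access 71: MISS. Cache (old->new): [10 19 65 31 71]
  19. access 19: HIT. Cache (old->new): [10 19 65 31 71]
  20. access 65: HIT. Cache (old->new): [10 19 65 31 71]
  21. access 71: HIT. Cache (old->new): [10 19 65 31 71]
  22. access 31: HIT. Cache (old->new): [10 19 65 31 71]
  23. access 71: HIT. Cache (old->new): [10 19 65 31 71]
  24. access 19: HIT. Cache (old->new): [10 19 65 31 71]
  25. access 35: MISS, evict 10. Cache (old->new): [19 65 31 71 35]
  26. access 82: MISS, evict 19. Cache (old->new): [65 31 71 35 82]
Total: 19 hits, 7 misses, 2 evictions

Hit rate = 19/26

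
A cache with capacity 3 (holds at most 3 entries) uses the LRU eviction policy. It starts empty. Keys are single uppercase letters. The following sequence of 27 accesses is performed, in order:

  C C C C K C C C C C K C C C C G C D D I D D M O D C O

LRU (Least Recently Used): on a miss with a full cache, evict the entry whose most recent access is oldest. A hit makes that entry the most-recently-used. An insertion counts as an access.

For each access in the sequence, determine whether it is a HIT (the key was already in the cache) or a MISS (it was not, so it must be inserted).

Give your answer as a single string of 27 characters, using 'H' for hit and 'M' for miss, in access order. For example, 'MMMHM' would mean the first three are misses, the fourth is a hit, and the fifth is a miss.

LRU simulation (capacity=3):
  1. access C: MISS. Cache (LRU->MRU): [C]
  2. access C: HIT. Cache (LRU->MRU): [C]
  3. access C: HIT. Cache (LRU->MRU): [C]
  4. access C: HIT. Cache (LRU->MRU): [C]
  5. access K: MISS. Cache (LRU->MRU): [C K]
  6. access C: HIT. Cache (LRU->MRU): [K C]
  7. access C: HIT. Cache (LRU->MRU): [K C]
  8. access C: HIT. Cache (LRU->MRU): [K C]
  9. access C: HIT. Cache (LRU->MRU): [K C]
  10. access C: HIT. Cache (LRU->MRU): [K C]
  11. access K: HIT. Cache (LRU->MRU): [C K]
  12. access C: HIT. Cache (LRU->MRU): [K C]
  13. access C: HIT. Cache (LRU->MRU): [K C]
  14. access C: HIT. Cache (LRU->MRU): [K C]
  15. access C: HIT. Cache (LRU->MRU): [K C]
  16. access G: MISS. Cache (LRU->MRU): [K C G]
  17. access C: HIT. Cache (LRU->MRU): [K G C]
  18. access D: MISS, evict K. Cache (LRU->MRU): [G C D]
  19. access D: HIT. Cache (LRU->MRU): [G C D]
  20. access I: MISS, evict G. Cache (LRU->MRU): [C D I]
  21. access D: HIT. Cache (LRU->MRU): [C I D]
  22. access D: HIT. Cache (LRU->MRU): [C I D]
  23. access M: MISS, evict C. Cache (LRU->MRU): [I D M]
  24. access O: MISS, evict I. Cache (LRU->MRU): [D M O]
  25. access D: HIT. Cache (LRU->MRU): [M O D]
  26. access C: MISS, evict M. Cache (LRU->MRU): [O D C]
  27. access O: HIT. Cache (LRU->MRU): [D C O]
Total: 19 hits, 8 misses, 5 evictions

Answer: MHHHMHHHHHHHHHHMHMHMHHMMHMH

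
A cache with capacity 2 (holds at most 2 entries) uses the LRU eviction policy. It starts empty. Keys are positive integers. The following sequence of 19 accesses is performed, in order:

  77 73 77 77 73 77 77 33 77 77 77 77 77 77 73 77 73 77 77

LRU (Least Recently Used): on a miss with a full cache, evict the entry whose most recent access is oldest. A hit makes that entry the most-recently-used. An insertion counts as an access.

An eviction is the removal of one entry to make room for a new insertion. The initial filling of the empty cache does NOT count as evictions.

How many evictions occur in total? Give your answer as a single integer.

LRU simulation (capacity=2):
  1. access 77: MISS. Cache (LRU->MRU): [77]
  2. access 73: MISS. Cache (LRU->MRU): [77 73]
  3. access 77: HIT. Cache (LRU->MRU): [73 77]
  4. access 77: HIT. Cache (LRU->MRU): [73 77]
  5. access 73: HIT. Cache (LRU->MRU): [77 73]
  6. access 77: HIT. Cache (LRU->MRU): [73 77]
  7. access 77: HIT. Cache (LRU->MRU): [73 77]
  8. access 33: MISS, evict 73. Cache (LRU->MRU): [77 33]
  9. access 77: HIT. Cache (LRU->MRU): [33 77]
  10. access 77: HIT. Cache (LRU->MRU): [33 77]
  11. access 77: HIT. Cache (LRU->MRU): [33 77]
  12. access 77: HIT. Cache (LRU->MRU): [33 77]
  13. access 77: HIT. Cache (LRU->MRU): [33 77]
  14. access 77: HIT. Cache (LRU->MRU): [33 77]
  15. access 73: MISS, evict 33. Cache (LRU->MRU): [77 73]
  16. access 77: HIT. Cache (LRU->MRU): [73 77]
  17. access 73: HIT. Cache (LRU->MRU): [77 73]
  18. access 77: HIT. Cache (LRU->MRU): [73 77]
  19. access 77: HIT. Cache (LRU->MRU): [73 77]
Total: 15 hits, 4 misses, 2 evictions

Answer: 2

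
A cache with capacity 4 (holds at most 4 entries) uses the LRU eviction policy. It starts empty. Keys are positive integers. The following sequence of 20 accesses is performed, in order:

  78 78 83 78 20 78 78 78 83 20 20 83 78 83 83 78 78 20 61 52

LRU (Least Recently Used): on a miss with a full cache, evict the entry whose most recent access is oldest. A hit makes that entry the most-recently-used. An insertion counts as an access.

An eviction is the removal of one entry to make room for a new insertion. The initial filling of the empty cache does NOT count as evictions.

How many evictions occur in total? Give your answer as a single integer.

Answer: 1

Derivation:
LRU simulation (capacity=4):
  1. access 78: MISS. Cache (LRU->MRU): [78]
  2. access 78: HIT. Cache (LRU->MRU): [78]
  3. access 83: MISS. Cache (LRU->MRU): [78 83]
  4. access 78: HIT. Cache (LRU->MRU): [83 78]
  5. access 20: MISS. Cache (LRU->MRU): [83 78 20]
  6. access 78: HIT. Cache (LRU->MRU): [83 20 78]
  7. access 78: HIT. Cache (LRU->MRU): [83 20 78]
  8. access 78: HIT. Cache (LRU->MRU): [83 20 78]
  9. access 83: HIT. Cache (LRU->MRU): [20 78 83]
  10. access 20: HIT. Cache (LRU->MRU): [78 83 20]
  11. access 20: HIT. Cache (LRU->MRU): [78 83 20]
  12. access 83: HIT. Cache (LRU->MRU): [78 20 83]
  13. access 78: HIT. Cache (LRU->MRU): [20 83 78]
  14. access 83: HIT. Cache (LRU->MRU): [20 78 83]
  15. access 83: HIT. Cache (LRU->MRU): [20 78 83]
  16. access 78: HIT. Cache (LRU->MRU): [20 83 78]
  17. access 78: HIT. Cache (LRU->MRU): [20 83 78]
  18. access 20: HIT. Cache (LRU->MRU): [83 78 20]
  19. access 61: MISS. Cache (LRU->MRU): [83 78 20 61]
  20. access 52: MISS, evict 83. Cache (LRU->MRU): [78 20 61 52]
Total: 15 hits, 5 misses, 1 evictions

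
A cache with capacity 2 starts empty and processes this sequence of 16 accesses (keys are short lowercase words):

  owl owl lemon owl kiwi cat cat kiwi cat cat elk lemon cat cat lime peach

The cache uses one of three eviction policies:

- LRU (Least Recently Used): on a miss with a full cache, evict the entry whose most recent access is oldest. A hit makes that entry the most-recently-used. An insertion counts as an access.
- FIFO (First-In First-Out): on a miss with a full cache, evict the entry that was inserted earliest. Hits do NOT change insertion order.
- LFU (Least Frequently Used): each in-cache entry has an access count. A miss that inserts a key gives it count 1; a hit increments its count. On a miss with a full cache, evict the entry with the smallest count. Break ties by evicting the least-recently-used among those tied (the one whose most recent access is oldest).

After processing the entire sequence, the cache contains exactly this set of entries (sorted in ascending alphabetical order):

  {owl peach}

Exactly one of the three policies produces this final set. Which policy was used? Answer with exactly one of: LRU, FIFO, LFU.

Answer: LFU

Derivation:
Simulating under each policy and comparing final sets:
  LRU: final set = {lime peach} -> differs
  FIFO: final set = {lime peach} -> differs
  LFU: final set = {owl peach} -> MATCHES target
Only LFU produces the target set.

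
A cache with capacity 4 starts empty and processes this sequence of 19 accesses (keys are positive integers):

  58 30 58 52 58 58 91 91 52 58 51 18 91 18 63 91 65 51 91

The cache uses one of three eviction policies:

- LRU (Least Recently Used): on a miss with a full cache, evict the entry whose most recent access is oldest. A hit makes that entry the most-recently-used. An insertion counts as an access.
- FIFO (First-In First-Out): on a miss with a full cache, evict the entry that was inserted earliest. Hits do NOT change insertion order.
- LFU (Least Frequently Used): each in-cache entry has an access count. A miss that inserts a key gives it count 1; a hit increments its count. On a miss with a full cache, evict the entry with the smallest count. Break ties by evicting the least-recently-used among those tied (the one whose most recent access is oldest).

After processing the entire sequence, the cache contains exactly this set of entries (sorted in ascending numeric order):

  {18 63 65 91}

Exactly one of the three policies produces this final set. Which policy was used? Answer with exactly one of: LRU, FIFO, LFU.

Simulating under each policy and comparing final sets:
  LRU: final set = {51 63 65 91} -> differs
  FIFO: final set = {18 63 65 91} -> MATCHES target
  LFU: final set = {18 51 58 91} -> differs
Only FIFO produces the target set.

Answer: FIFO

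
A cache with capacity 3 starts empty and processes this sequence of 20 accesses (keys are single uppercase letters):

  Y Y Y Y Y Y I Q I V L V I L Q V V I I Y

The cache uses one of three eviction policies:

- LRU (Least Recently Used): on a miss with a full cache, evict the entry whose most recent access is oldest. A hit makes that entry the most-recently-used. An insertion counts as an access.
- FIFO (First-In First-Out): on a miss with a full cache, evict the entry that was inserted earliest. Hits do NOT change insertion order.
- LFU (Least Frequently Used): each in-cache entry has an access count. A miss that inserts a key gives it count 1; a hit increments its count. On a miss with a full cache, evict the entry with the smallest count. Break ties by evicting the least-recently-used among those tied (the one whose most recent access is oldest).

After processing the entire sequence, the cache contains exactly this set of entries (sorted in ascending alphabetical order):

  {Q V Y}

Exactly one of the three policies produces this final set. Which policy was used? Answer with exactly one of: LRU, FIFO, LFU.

Answer: FIFO

Derivation:
Simulating under each policy and comparing final sets:
  LRU: final set = {I V Y} -> differs
  FIFO: final set = {Q V Y} -> MATCHES target
  LFU: final set = {I V Y} -> differs
Only FIFO produces the target set.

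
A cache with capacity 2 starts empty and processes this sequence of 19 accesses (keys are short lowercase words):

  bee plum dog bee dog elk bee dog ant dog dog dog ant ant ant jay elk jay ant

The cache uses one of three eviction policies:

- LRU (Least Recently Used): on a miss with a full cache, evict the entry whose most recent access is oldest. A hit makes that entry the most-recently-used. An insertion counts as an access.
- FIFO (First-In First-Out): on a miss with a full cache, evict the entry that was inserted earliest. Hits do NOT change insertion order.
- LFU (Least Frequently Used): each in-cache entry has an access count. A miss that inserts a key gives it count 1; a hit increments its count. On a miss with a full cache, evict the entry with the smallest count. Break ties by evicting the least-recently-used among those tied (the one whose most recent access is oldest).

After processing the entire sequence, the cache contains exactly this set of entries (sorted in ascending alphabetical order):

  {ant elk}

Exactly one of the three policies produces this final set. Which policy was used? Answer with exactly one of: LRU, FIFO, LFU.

Simulating under each policy and comparing final sets:
  LRU: final set = {ant jay} -> differs
  FIFO: final set = {ant elk} -> MATCHES target
  LFU: final set = {ant dog} -> differs
Only FIFO produces the target set.

Answer: FIFO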